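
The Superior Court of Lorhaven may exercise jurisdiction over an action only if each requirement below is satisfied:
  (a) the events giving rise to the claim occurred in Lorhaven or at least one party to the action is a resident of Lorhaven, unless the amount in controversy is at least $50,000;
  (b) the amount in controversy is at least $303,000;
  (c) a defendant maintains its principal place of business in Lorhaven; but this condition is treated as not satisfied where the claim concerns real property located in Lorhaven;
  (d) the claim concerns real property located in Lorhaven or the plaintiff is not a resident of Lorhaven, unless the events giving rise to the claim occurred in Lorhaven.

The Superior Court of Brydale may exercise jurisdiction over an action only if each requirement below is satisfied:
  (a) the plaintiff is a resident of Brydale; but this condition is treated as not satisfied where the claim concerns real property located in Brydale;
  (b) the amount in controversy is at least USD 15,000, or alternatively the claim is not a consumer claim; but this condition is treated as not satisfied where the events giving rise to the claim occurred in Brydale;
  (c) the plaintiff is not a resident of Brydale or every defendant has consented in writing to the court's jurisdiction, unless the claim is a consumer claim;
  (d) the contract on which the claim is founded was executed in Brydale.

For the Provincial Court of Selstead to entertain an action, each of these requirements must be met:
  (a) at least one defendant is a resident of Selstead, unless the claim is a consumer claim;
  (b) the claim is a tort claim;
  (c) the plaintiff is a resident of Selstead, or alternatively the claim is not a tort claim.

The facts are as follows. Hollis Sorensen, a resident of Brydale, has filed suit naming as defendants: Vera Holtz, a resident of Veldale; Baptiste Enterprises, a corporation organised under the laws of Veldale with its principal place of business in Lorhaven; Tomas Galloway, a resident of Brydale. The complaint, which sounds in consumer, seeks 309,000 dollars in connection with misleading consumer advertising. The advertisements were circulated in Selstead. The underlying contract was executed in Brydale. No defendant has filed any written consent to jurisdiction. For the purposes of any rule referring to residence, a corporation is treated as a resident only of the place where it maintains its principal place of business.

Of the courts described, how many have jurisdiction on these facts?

The Superior Court of Lorhaven:
  (a) Baptiste Enterprises resides in Lorhaven, which satisfies one of the alternatives. Condition met.
  (b) The amount in controversy is $309,000, which meets the 303,000 dollars floor. Met.
  (c) Baptiste Enterprises has its principal place of business in Lorhaven. And the carve-out is inapplicable — the claim does not concern real property. Satisfied.
  (d) The plaintiff resides in Brydale, which is not Lorhaven, so one alternative holds. Satisfied.
  → All conditions met; jurisdiction exists.
The Superior Court of Brydale:
  (a) The plaintiff resides in Brydale. The carve-out does not apply: the claim does not concern real property. Met.
  (b) The amount in controversy is $309,000, which meets the $15,000 floor — that alternative is enough. The carve-out does not apply: the operative events occurred in Selstead, not Brydale. Met.
  (c) The plaintiff resides in Brydale; no such written consent has been filed — none of the alternatives is met. But the claim is a consumer claim, and the 'unless' clause therefore excuses the requirement. Met.
  (d) The contract was executed in Brydale. Condition met.
  → The court has jurisdiction.
The Provincial Court of Selstead:
  (a) No defendant resides in Selstead (they reside in Veldale, Lorhaven, Brydale). But the claim is a consumer claim, and the 'unless' clause therefore excuses the requirement. Met.
  (b) The claim is a consumer claim, not a tort claim. Condition not met.
  (c) The claim is a consumer claim, not a tort claim — that alternative is enough. Satisfied.
  → Not every requirement is met — no jurisdiction.
Courts with jurisdiction: the Superior Court of Lorhaven, the Superior Court of Brydale — 2 in total.

2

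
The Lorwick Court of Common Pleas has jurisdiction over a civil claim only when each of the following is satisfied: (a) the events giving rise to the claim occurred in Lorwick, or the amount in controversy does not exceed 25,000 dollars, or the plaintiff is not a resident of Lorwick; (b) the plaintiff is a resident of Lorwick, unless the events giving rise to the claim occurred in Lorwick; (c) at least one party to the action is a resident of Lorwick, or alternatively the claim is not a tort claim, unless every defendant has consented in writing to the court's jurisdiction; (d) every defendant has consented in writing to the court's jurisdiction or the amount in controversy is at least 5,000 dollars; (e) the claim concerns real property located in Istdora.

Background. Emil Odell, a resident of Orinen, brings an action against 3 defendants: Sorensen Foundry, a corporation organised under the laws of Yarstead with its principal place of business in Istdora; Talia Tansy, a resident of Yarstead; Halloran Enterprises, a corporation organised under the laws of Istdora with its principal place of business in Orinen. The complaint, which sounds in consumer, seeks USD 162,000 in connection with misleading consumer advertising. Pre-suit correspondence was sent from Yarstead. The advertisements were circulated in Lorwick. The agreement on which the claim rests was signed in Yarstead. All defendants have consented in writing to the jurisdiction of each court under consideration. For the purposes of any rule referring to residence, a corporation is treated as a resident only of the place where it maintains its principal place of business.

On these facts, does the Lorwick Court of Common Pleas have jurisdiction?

The Lorwick Court of Common Pleas:
  (a) The operative events occurred in Lorwick, so this disjunct is met. Condition met.
  (b) The plaintiff resides in Orinen, not Lorwick. The proviso rescues it, though: the operative events occurred in Lorwick. Met.
  (c) The claim is a consumer claim, not a tort claim, so this disjunct is met. Condition met.
  (d) Every defendant has filed written consent, which satisfies one of the alternatives. Met.
  (e) The claim does not concern real property. Not satisfied.
  → No jurisdiction.

No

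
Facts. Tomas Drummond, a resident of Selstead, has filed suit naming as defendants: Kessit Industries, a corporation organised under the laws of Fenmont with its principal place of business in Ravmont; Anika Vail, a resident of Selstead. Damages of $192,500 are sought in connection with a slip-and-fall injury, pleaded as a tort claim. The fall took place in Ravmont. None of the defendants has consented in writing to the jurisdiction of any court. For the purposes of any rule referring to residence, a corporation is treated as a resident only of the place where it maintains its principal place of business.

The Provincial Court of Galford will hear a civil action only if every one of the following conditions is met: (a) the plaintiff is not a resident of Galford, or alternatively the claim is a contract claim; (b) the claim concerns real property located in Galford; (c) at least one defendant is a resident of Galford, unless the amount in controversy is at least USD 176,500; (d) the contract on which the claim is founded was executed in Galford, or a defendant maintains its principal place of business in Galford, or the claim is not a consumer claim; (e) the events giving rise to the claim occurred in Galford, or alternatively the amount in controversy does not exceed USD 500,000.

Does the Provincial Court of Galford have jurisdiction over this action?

No

The Provincial Court of Galford:
  (a) The plaintiff resides in Selstead, which is not Galford, which satisfies one of the alternatives. Condition met.
  (b) The claim does not concern real property. Not satisfied.
  (c) No defendant resides in Galford (they reside in Ravmont, Selstead). But the amount in controversy is USD 192,500, which meets the 176,500 dollars floor, and the 'unless' clause therefore excuses the requirement. Satisfied.
  (d) The claim is a tort claim, not a consumer claim, which satisfies one of the alternatives. Condition met.
  (e) The amount in controversy is $192,500, within the 500,000 dollars ceiling, so one alternative holds. Met.
  → The court lacks jurisdiction.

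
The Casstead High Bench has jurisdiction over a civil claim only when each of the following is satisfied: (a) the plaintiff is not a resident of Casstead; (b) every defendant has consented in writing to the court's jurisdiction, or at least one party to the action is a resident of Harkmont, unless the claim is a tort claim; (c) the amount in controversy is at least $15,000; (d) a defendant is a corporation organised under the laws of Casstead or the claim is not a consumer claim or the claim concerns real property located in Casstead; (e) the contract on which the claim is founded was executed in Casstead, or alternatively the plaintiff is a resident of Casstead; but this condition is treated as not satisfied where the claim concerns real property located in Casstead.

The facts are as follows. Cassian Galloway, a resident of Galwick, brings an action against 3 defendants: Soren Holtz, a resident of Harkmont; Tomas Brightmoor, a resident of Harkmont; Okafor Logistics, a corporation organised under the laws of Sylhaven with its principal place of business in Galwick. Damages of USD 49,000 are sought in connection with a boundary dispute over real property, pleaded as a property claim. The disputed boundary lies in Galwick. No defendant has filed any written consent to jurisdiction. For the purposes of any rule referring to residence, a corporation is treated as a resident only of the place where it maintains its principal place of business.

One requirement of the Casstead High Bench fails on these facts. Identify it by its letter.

The Casstead High Bench:
  (a) The plaintiff resides in Galwick, which is not Casstead. Met.
  (b) Soren Holtz resides in Harkmont, so this disjunct is met. Satisfied.
  (c) The amount in controversy is $49,000, which meets the $15,000 floor. Condition met.
  (d) The claim is a property claim, not a consumer claim, which satisfies one of the alternatives. Condition met.
  (e) No contract (and hence no place of execution) is alleged; the plaintiff resides in Galwick, not Casstead — none of the alternatives is met. Fails.
Only condition (e) fails.

(e)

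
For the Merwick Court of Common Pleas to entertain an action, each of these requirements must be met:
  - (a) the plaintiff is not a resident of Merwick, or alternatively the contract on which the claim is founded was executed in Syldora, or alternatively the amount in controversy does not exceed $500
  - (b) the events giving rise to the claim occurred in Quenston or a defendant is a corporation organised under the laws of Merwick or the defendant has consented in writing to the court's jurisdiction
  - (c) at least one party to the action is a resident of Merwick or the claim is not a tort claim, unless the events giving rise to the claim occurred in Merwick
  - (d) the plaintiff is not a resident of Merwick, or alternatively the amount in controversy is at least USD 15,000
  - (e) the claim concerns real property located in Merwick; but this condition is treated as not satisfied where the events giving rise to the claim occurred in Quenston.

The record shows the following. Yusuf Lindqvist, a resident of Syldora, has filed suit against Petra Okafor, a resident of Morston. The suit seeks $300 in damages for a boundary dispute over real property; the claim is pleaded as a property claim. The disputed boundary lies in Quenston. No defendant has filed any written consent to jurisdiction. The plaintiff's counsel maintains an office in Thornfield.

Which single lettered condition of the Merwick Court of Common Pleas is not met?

(e)

The Merwick Court of Common Pleas:
  (a) The plaintiff resides in Syldora, which is not Merwick, so one alternative holds. Met.
  (b) The operative events occurred in Quenston, so one alternative holds. Condition met.
  (c) The claim is a property claim, not a tort claim, so one alternative holds. Condition met.
  (d) The plaintiff resides in Syldora, which is not Merwick, so one alternative holds. Satisfied.
  (e) The property lies in Quenston, not Merwick. Condition not met.
Only condition (e) fails.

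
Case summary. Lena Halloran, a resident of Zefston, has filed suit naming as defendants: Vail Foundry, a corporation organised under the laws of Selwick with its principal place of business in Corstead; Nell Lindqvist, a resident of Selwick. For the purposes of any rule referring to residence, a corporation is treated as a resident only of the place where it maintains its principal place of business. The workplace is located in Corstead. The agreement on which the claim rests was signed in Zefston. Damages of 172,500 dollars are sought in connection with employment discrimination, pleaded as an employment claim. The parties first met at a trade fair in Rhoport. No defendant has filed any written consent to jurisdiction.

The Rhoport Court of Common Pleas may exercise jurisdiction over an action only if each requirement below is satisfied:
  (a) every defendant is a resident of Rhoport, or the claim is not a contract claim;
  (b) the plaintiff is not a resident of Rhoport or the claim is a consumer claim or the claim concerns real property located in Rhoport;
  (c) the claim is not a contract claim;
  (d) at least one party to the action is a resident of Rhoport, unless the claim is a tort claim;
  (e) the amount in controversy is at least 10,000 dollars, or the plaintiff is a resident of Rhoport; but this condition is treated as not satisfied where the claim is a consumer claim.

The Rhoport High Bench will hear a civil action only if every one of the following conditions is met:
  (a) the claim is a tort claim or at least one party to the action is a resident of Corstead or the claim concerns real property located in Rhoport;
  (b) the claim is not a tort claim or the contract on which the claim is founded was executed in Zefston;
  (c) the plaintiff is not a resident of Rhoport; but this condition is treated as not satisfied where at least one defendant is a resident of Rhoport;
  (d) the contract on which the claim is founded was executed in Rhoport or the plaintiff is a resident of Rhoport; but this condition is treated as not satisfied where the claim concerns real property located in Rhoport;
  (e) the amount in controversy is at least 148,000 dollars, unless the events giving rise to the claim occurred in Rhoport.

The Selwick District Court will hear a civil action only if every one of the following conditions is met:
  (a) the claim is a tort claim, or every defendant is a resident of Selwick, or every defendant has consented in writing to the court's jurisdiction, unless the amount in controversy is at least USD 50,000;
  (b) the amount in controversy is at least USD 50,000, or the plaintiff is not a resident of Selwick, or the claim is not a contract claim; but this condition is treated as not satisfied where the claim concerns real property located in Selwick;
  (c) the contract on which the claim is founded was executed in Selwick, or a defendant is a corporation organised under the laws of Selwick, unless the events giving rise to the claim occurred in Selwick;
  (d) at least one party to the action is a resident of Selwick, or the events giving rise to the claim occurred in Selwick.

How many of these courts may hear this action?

1

The Rhoport Court of Common Pleas:
  (a) The claim is an employment claim, not a contract claim — that alternative is enough. Met.
  (b) The plaintiff resides in Zefston, which is not Rhoport, so this disjunct is met. Condition met.
  (c) The claim is an employment claim, not a contract claim. Condition met.
  (d) No party resides in Rhoport. The proviso offers no rescue either, since the claim is an employment claim, not a tort claim. Condition not met.
  (e) The amount in controversy is USD 172,500, which meets the $10,000 floor, so one alternative holds. The exception is not triggered, since the claim is an employment claim, not a consumer claim. Met.
  → At least one condition fails; no jurisdiction.
The Rhoport High Bench:
  (a) Vail Foundry resides in Corstead — that alternative is enough. Met.
  (b) The claim is an employment claim, not a tort claim, so this disjunct is met. Satisfied.
  (c) The plaintiff resides in Zefston, which is not Rhoport. The exception is not triggered, since no defendant resides in Rhoport (they reside in Corstead, Selwick). Met.
  (d) The contract was executed in Zefston, not Rhoport; the plaintiff resides in Zefston, not Rhoport — none of the alternatives is met. Condition not met.
  (e) The amount in controversy is USD 172,500, which meets the USD 148,000 floor. Met.
  → At least one condition fails; no jurisdiction.
The Selwick District Court:
  (a) The claim is an employment claim, not a tort claim; the defendants reside as follows — Vail Foundry in Corstead, Nell Lindqvist in Selwick — not all in Selwick; no such written consent has been filed — no alternative holds. However, the amount in controversy is $172,500, which meets the 50,000 dollars floor, so the 'unless' proviso supplies this condition. Condition met.
  (b) The amount in controversy is USD 172,500, which meets the 50,000 dollars floor, so this disjunct is met. The exception is not triggered, since the claim does not concern real property. Satisfied.
  (c) Vail Foundry is organised under the laws of Selwick, so one alternative holds. Met.
  (d) Nell Lindqvist resides in Selwick, which satisfies one of the alternatives. Condition met.
  → Every requirement is satisfied — jurisdiction.
Courts with jurisdiction: the Selwick District Court — 1 in total.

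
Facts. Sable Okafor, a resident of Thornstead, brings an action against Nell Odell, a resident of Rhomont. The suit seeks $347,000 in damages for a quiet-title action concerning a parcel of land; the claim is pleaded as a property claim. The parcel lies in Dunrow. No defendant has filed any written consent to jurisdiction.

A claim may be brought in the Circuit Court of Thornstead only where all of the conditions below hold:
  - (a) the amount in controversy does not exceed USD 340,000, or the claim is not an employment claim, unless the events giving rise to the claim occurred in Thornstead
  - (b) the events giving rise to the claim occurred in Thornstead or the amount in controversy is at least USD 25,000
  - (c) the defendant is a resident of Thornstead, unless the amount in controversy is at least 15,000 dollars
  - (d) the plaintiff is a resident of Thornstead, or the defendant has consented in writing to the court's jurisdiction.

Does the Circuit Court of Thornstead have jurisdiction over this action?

The Circuit Court of Thornstead:
  (a) The claim is a property claim, not an employment claim — that alternative is enough. Satisfied.
  (b) The amount in controversy is 347,000 dollars, which meets the 25,000 dollars floor — that alternative is enough. Condition met.
  (c) The defendant resides in Rhomont, not Thornstead. The proviso rescues it, though: the amount in controversy is 347,000 dollars, which meets the $15,000 floor. Met.
  (d) The plaintiff resides in Thornstead, so one alternative holds. Condition met.
  → Jurisdiction lies.

Yes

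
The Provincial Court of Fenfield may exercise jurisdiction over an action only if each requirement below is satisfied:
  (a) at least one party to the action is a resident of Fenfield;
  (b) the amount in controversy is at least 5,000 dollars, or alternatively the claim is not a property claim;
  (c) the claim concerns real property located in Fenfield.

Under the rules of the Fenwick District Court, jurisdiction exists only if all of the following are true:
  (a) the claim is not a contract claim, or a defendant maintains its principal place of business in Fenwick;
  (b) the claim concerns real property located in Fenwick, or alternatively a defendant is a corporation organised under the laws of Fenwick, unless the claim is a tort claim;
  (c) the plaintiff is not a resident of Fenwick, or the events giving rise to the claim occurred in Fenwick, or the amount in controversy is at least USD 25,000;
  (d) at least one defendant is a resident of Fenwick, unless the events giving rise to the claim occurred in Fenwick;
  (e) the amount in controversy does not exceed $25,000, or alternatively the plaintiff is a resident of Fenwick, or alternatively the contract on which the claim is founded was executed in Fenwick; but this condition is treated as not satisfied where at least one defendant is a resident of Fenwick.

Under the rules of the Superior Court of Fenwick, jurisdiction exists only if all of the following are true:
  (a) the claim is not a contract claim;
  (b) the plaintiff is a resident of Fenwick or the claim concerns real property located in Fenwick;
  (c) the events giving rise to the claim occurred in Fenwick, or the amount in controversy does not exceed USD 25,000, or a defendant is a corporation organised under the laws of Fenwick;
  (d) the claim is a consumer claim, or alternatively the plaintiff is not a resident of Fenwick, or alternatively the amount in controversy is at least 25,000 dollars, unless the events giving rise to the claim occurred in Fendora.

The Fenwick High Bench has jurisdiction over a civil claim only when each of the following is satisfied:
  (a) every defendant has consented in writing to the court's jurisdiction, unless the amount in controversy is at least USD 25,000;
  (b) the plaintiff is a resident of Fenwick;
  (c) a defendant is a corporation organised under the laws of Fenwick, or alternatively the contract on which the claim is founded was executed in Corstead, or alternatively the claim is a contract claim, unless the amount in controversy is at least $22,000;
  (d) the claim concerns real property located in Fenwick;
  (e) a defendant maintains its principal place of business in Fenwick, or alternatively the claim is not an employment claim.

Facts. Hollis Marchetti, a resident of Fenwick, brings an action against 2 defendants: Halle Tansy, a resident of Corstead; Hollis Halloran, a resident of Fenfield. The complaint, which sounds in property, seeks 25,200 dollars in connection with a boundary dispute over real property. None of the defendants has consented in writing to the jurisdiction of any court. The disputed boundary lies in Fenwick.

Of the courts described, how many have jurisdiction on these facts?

The Provincial Court of Fenfield:
  (a) Hollis Halloran resides in Fenfield. Met.
  (b) The amount in controversy is 25,200 dollars, which meets the 5,000 dollars floor, so this disjunct is met. Met.
  (c) The property lies in Fenwick, not Fenfield. Not met.
  → Not every requirement is met — no jurisdiction.
The Fenwick District Court:
  (a) The claim is a property claim, not a contract claim, so one alternative holds. Condition met.
  (b) The property lies in Fenwick, so this disjunct is met. Condition met.
  (c) The operative events occurred in Fenwick, so this disjunct is met. Condition met.
  (d) No defendant resides in Fenwick (they reside in Corstead, Fenfield). However, the operative events occurred in Fenwick, so the 'unless' proviso supplies this condition. Satisfied.
  (e) The plaintiff resides in Fenwick — that alternative is enough. The exception is not triggered, since no defendant resides in Fenwick (they reside in Corstead, Fenfield). Condition met.
  → The court has jurisdiction.
The Superior Court of Fenwick:
  (a) The claim is a property claim, not a contract claim. Met.
  (b) The plaintiff resides in Fenwick, so one alternative holds. Met.
  (c) The operative events occurred in Fenwick, so this disjunct is met. Condition met.
  (d) The amount in controversy is 25,200 dollars, which meets the 25,000 dollars floor, so this disjunct is met. Condition met.
  → All conditions met; jurisdiction exists.
The Fenwick High Bench:
  (a) No such written consent has been filed. But the amount in controversy is $25,200, which meets the $25,000 floor, and the 'unless' clause therefore excuses the requirement. Condition met.
  (b) The plaintiff resides in Fenwick. Met.
  (c) No defendant is a corporation; no contract (and hence no place of execution) is alleged; the claim is a property claim, not a contract claim — none of the alternatives is met. However, the amount in controversy is USD 25,200, which meets the 22,000 dollars floor, so the 'unless' proviso supplies this condition. Met.
  (d) The property lies in Fenwick. Met.
  (e) The claim is a property claim, not an employment claim, which satisfies one of the alternatives. Satisfied.
  → All conditions met; jurisdiction exists.
Courts with jurisdiction: the Fenwick District Court, the Superior Court of Fenwick, the Fenwick High Bench — 3 in total.

3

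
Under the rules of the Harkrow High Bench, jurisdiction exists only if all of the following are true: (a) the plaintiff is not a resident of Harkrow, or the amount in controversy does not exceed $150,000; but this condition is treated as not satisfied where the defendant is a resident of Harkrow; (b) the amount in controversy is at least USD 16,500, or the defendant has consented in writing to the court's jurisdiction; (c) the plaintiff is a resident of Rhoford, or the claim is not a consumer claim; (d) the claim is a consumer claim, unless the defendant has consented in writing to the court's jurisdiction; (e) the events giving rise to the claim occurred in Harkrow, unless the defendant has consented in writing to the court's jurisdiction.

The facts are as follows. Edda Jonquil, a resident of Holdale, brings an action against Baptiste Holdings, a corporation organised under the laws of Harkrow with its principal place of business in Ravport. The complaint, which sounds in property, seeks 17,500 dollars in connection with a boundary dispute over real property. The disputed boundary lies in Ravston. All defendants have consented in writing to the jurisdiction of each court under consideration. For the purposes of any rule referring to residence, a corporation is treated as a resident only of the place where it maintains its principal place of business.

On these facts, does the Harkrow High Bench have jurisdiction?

The Harkrow High Bench:
  (a) The plaintiff resides in Holdale, which is not Harkrow — that alternative is enough. And the carve-out is inapplicable — the defendant resides in Ravport, not Harkrow. Satisfied.
  (b) The amount in controversy is 17,500 dollars, which meets the $16,500 floor, which satisfies one of the alternatives. Met.
  (c) The claim is a property claim, not a consumer claim, which satisfies one of the alternatives. Satisfied.
  (d) The claim is a property claim, not a consumer claim. But every defendant has filed written consent, and the 'unless' clause therefore excuses the requirement. Condition met.
  (e) The operative events occurred in Ravston, not Harkrow. However, every defendant has filed written consent, so the 'unless' proviso supplies this condition. Met.
  → Jurisdiction lies.

Yes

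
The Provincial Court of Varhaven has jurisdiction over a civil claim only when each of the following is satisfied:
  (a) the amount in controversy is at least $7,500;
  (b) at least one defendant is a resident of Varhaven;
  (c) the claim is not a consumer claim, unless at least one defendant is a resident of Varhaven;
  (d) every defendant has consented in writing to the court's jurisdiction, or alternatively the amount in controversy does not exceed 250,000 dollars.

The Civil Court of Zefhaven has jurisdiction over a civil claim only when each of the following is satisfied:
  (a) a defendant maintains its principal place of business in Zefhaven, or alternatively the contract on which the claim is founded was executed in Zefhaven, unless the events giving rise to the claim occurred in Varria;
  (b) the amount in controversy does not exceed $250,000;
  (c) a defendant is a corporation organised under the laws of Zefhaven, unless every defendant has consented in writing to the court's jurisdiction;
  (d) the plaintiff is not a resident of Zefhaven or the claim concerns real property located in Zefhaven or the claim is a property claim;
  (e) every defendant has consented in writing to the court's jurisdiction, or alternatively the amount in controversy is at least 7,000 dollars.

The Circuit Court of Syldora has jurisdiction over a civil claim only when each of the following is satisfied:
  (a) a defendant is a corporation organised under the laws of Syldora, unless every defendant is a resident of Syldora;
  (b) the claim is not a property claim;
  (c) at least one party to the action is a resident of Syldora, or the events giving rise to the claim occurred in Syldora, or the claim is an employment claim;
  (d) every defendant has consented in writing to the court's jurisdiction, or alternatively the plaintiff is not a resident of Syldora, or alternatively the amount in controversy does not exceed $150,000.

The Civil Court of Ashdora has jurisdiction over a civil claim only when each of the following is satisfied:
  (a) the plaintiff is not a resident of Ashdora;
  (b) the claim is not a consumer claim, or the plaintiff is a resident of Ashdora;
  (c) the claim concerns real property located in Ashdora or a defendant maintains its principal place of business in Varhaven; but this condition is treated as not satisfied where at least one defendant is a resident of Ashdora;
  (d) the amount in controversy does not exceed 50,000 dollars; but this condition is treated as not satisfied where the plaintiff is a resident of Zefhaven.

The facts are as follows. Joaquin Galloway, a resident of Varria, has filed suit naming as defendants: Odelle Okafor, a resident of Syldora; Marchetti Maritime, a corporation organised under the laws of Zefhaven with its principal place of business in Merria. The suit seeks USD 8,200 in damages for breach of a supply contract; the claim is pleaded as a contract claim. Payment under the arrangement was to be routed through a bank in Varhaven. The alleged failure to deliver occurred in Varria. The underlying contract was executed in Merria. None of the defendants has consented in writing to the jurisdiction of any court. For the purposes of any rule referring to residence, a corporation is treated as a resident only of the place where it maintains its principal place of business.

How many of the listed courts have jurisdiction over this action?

The Provincial Court of Varhaven:
  (a) The amount in controversy is $8,200, which meets the $7,500 floor. Met.
  (b) No defendant resides in Varhaven (they reside in Syldora, Merria). Not met.
  (c) The claim is a contract claim, not a consumer claim. Satisfied.
  (d) The amount in controversy is $8,200, within the 250,000 dollars ceiling, so one alternative holds. Met.
  → No jurisdiction.
The Civil Court of Zefhaven:
  (a) The corporate defendant(s) have their principal place of business in Merria, not Zefhaven; the contract was executed in Merria, not Zefhaven — every alternative fails. But the operative events occurred in Varria, and the 'unless' clause therefore excuses the requirement. Condition met.
  (b) The amount in controversy is USD 8,200, within the 250,000 dollars ceiling. Met.
  (c) Marchetti Maritime is organised under the laws of Zefhaven. Satisfied.
  (d) The plaintiff resides in Varria, which is not Zefhaven, which satisfies one of the alternatives. Condition met.
  (e) The amount in controversy is USD 8,200, which meets the USD 7,000 floor, so this disjunct is met. Satisfied.
  → The court has jurisdiction.
The Circuit Court of Syldora:
  (a) The corporate defendant(s) are organised in Zefhaven, not Syldora. Nor does the 'unless' clause help: the defendants reside as follows — Odelle Okafor in Syldora, Marchetti Maritime in Merria — not all in Syldora. Not met.
  (b) The claim is a contract claim, not a property claim. Satisfied.
  (c) Odelle Okafor resides in Syldora, which satisfies one of the alternatives. Met.
  (d) The plaintiff resides in Varria, which is not Syldora, which satisfies one of the alternatives. Condition met.
  → No jurisdiction.
The Civil Court of Ashdora:
  (a) The plaintiff resides in Varria, which is not Ashdora. Satisfied.
  (b) The claim is a contract claim, not a consumer claim — that alternative is enough. Satisfied.
  (c) The claim does not concern real property; the corporate defendant(s) have their principal place of business in Merria, not Varhaven — no alternative holds. Condition not met.
  (d) The amount in controversy is $8,200, within the 50,000 dollars ceiling. The exception is not triggered, since the plaintiff resides in Varria, not Zefhaven. Satisfied.
  → The court lacks jurisdiction.
Courts with jurisdiction: the Civil Court of Zefhaven — 1 in total.

1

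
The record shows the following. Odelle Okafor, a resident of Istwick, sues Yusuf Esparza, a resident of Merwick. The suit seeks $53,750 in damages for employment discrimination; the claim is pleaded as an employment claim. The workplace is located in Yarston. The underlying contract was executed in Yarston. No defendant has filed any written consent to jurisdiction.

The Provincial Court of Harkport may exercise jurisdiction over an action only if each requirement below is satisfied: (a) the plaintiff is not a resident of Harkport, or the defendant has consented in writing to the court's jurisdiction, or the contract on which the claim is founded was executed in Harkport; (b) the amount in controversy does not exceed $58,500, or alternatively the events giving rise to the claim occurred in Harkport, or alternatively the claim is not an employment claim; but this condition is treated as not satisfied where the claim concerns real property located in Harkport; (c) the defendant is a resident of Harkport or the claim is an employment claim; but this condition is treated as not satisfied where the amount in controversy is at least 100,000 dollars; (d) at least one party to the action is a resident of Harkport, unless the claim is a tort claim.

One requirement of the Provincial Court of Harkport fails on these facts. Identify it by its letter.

The Provincial Court of Harkport:
  (a) The plaintiff resides in Istwick, which is not Harkport, so this disjunct is met. Satisfied.
  (b) The amount in controversy is 53,750 dollars, within the USD 58,500 ceiling, which satisfies one of the alternatives. The exception is not triggered, since the claim does not concern real property. Satisfied.
  (c) The claim is an employment claim — that alternative is enough. And the carve-out is inapplicable — the amount in controversy is $53,750, below the USD 100,000 floor. Condition met.
  (d) No party resides in Harkport. The proviso offers no rescue either, since the claim is an employment claim, not a tort claim. Fails.
Only condition (d) fails.

(d)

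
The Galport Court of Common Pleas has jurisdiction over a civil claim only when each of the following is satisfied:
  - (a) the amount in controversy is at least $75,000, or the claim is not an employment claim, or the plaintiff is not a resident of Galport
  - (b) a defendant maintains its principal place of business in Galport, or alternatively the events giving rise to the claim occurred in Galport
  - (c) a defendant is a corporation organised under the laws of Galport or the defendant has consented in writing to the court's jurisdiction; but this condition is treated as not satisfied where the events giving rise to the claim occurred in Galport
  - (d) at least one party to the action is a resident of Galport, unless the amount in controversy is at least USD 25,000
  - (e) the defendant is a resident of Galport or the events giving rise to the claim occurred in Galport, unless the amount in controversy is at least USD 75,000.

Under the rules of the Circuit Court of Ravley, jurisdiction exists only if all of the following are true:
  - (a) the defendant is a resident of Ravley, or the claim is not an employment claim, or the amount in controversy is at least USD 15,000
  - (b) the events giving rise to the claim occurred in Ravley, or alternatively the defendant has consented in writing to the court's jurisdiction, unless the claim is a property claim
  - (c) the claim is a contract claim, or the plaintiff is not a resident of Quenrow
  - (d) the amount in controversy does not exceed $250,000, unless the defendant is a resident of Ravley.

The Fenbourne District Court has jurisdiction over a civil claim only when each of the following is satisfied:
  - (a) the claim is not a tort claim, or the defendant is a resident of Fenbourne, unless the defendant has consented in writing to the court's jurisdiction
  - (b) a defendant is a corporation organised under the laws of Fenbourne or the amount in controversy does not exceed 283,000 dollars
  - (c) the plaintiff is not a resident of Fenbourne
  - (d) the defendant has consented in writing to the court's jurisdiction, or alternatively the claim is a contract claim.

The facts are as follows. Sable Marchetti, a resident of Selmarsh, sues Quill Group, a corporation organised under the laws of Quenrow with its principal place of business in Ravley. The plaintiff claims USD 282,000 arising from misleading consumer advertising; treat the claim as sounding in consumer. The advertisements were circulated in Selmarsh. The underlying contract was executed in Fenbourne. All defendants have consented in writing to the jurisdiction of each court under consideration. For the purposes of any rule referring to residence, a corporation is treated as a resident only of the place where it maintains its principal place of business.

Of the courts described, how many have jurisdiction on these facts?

The Galport Court of Common Pleas:
  (a) The amount in controversy is 282,000 dollars, which meets the 75,000 dollars floor, so one alternative holds. Condition met.
  (b) The corporate defendant(s) have their principal place of business in Ravley, not Galport; the operative events occurred in Selmarsh, not Galport — no alternative holds. Fails.
  (c) Every defendant has filed written consent, so one alternative holds. And the carve-out is inapplicable — the operative events occurred in Selmarsh, not Galport. Condition met.
  (d) No party resides in Galport. However, the amount in controversy is 282,000 dollars, which meets the $25,000 floor, so the 'unless' proviso supplies this condition. Satisfied.
  (e) The defendant resides in Ravley, not Galport; the operative events occurred in Selmarsh, not Galport — no alternative holds. However, the amount in controversy is USD 282,000, which meets the USD 75,000 floor, so the 'unless' proviso supplies this condition. Condition met.
  → At least one condition fails; no jurisdiction.
The Circuit Court of Ravley:
  (a) The defendant resides in Ravley, so one alternative holds. Condition met.
  (b) Every defendant has filed written consent, so this disjunct is met. Condition met.
  (c) The plaintiff resides in Selmarsh, which is not Quenrow, so this disjunct is met. Met.
  (d) The amount in controversy is USD 282,000, above the USD 250,000 ceiling. But the defendant resides in Ravley, and the 'unless' clause therefore excuses the requirement. Satisfied.
  → Jurisdiction lies.
The Fenbourne District Court:
  (a) The claim is a consumer claim, not a tort claim — that alternative is enough. Condition met.
  (b) The amount in controversy is 282,000 dollars, within the 283,000 dollars ceiling, so one alternative holds. Satisfied.
  (c) The plaintiff resides in Selmarsh, which is not Fenbourne. Condition met.
  (d) Every defendant has filed written consent, so this disjunct is met. Condition met.
  → Every requirement is satisfied — jurisdiction.
Courts with jurisdiction: the Circuit Court of Ravley, the Fenbourne District Court — 2 in total.

2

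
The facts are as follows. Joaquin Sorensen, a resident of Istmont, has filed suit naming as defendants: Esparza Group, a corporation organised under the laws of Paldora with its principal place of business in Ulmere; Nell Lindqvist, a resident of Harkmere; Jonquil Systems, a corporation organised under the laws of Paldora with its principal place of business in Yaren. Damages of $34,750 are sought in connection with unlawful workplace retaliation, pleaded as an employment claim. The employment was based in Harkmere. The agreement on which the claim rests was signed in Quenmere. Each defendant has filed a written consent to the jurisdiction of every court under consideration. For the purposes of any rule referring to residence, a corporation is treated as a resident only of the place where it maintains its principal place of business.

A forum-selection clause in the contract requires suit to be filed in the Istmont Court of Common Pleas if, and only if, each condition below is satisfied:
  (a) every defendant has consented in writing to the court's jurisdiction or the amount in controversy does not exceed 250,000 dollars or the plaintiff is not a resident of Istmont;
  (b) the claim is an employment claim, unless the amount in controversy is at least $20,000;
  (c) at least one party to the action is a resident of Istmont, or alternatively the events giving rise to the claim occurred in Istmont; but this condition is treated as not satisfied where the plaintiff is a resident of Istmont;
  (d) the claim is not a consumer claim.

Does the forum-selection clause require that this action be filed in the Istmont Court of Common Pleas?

The Istmont Court of Common Pleas:
  (a) Every defendant has filed written consent, which satisfies one of the alternatives. Satisfied.
  (b) The claim is an employment claim. Satisfied.
  (c) Joaquin Sorensen resides in Istmont, so this disjunct is met. However, the plaintiff resides in Istmont, which falls within the stated exception and so defeats the condition. Fails.
  (d) The claim is an employment claim, not a consumer claim. Met.
  → The clause does not apply.

No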